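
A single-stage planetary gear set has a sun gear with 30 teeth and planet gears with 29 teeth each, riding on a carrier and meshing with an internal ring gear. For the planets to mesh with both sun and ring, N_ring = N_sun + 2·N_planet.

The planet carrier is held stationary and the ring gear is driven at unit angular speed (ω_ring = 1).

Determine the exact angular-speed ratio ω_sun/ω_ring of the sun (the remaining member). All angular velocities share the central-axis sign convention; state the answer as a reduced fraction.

-44/15

N_ring = 30 + 2·29 = 88
30(ω_s−ω_c) = −88(ω_r−ω_c),  ω_c=0, ω_r=1
ω_s = 0 − (88/30)(1−0) = -44/15
ω_s/ω_r = -44/15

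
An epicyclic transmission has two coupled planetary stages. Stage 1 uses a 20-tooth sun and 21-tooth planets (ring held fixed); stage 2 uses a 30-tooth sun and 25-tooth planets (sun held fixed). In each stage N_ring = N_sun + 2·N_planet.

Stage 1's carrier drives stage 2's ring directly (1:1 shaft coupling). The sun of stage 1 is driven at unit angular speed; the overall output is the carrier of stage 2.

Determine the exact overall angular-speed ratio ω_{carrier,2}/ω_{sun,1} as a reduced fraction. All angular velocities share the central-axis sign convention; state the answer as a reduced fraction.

Stage 1: N_ring = 20 + 2·21 = 62
Stage 1: 20(ω_s−ω_c) = −62(ω_r−ω_c),  ω_r=0, ω_s=1
Stage 1: 20(1−ω_c) = −62(0−ω_c)  ⇒  82ω_c = 20  ⇒  ω_c = 10/41
  ⇒ ω_c¹/ω_s¹ = 10/41
Stage 2: N_ring = 30 + 2·25 = 80
Stage 2: 30(ω_s−ω_c) = −80(ω_r−ω_c),  ω_s=0, ω_r=1
Stage 2: 30(0−ω_c) = −80(1−ω_c)  ⇒  110ω_c = 80  ⇒  ω_c = 8/11
  ⇒ ω_c²/ω_r² = 8/11
Coupling ω_r² = ω_c¹ ⇒ overall = 10/41 × 8/11 = 80/451

80/451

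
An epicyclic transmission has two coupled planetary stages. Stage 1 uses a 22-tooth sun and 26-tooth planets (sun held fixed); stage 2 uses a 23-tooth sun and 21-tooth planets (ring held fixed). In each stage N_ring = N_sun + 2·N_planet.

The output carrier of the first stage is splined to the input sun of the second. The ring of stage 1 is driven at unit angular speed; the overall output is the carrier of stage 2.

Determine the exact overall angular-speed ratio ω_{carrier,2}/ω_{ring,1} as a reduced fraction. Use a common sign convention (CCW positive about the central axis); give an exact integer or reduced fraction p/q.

Stage 1: N_ring = 22 + 2·26 = 74
Stage 1: 22(ω_s−ω_c) = −74(ω_r−ω_c),  ω_s=0, ω_r=1
Stage 1: 22(0−ω_c) = −74(1−ω_c)  ⇒  96ω_c = 74  ⇒  ω_c = 37/48
  ⇒ ω_c¹/ω_r¹ = 37/48
Stage 2: N_ring = 23 + 2·21 = 65
Stage 2: 23(ω_s−ω_c) = −65(ω_r−ω_c),  ω_r=0, ω_s=1
Stage 2: 23(1−ω_c) = −65(0−ω_c)  ⇒  88ω_c = 23  ⇒  ω_c = 23/88
  ⇒ ω_c²/ω_s² = 23/88
Coupling ω_s² = ω_c¹ ⇒ overall = 37/48 × 23/88 = 851/4224

851/4224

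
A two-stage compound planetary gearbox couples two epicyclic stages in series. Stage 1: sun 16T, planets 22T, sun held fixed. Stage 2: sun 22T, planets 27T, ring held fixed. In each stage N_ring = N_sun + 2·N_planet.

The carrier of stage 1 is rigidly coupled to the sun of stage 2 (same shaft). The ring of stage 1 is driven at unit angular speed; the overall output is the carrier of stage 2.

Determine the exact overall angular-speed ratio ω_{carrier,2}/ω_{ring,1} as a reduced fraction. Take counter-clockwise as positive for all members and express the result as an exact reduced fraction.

Stage 1: N_ring = 16 + 2·22 = 60
Stage 1: 16(ω_s−ω_c) = −60(ω_r−ω_c),  ω_s=0, ω_r=1
Stage 1: 16(0−ω_c) = −60(1−ω_c)  ⇒  76ω_c = 60  ⇒  ω_c = 15/19
  ⇒ ω_c¹/ω_r¹ = 15/19
Stage 2: N_ring = 22 + 2·27 = 76
Stage 2: 22(ω_s−ω_c) = −76(ω_r−ω_c),  ω_r=0, ω_s=1
Stage 2: 22(1−ω_c) = −76(0−ω_c)  ⇒  98ω_c = 22  ⇒  ω_c = 11/49
  ⇒ ω_c²/ω_s² = 11/49
Coupling ω_s² = ω_c¹ ⇒ overall = 15/19 × 11/49 = 165/931

165/931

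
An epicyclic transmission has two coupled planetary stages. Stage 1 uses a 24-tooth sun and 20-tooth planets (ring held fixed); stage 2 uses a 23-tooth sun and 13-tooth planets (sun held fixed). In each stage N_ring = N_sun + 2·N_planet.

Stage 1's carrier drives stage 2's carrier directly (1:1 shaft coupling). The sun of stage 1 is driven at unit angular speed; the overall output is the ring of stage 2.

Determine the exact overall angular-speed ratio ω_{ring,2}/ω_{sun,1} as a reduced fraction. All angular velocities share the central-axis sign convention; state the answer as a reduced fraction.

Stage 1: N_ring = 24 + 2·20 = 64
Stage 1: 24(ω_s−ω_c) = −64(ω_r−ω_c),  ω_r=0, ω_s=1
Stage 1: 24(1−ω_c) = −64(0−ω_c)  ⇒  88ω_c = 24  ⇒  ω_c = 3/11
  ⇒ ω_c¹/ω_s¹ = 3/11
Stage 2: N_ring = 23 + 2·13 = 49
Stage 2: 23(ω_s−ω_c) = −49(ω_r−ω_c),  ω_s=0, ω_c=1
Stage 2: ω_r = 1 − (23/49)(0−1) = 72/49
  ⇒ ω_r²/ω_c² = 72/49
Coupling ω_c² = ω_c¹ ⇒ overall = 3/11 × 72/49 = 216/539

216/539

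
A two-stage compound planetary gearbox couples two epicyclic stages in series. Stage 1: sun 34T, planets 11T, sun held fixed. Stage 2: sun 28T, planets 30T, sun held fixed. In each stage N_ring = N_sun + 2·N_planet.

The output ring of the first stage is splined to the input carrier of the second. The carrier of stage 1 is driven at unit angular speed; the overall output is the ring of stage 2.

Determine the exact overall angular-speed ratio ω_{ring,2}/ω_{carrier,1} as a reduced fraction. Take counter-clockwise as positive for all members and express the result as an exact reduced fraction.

1305/616

Stage 1: N_ring = 34 + 2·11 = 56
Stage 1: 34(ω_s−ω_c) = −56(ω_r−ω_c),  ω_s=0, ω_c=1
Stage 1: ω_r = 1 − (34/56)(0−1) = 45/28
  ⇒ ω_r¹/ω_c¹ = 45/28
Stage 2: N_ring = 28 + 2·30 = 88
Stage 2: 28(ω_s−ω_c) = −88(ω_r−ω_c),  ω_s=0, ω_c=1
Stage 2: ω_r = 1 − (28/88)(0−1) = 29/22
  ⇒ ω_r²/ω_c² = 29/22
Coupling ω_c² = ω_r¹ ⇒ overall = 45/28 × 29/22 = 1305/616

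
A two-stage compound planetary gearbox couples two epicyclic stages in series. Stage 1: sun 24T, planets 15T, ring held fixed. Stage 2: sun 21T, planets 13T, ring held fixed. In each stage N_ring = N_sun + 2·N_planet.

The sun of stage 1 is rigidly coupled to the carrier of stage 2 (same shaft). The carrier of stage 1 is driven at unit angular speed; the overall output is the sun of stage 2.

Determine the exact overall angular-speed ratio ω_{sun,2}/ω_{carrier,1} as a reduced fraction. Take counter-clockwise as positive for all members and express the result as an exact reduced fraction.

221/21

Stage 1: N_ring = 24 + 2·15 = 54
Stage 1: 24(ω_s−ω_c) = −54(ω_r−ω_c),  ω_r=0, ω_c=1
Stage 1: ω_s = 1 − (54/24)(0−1) = 13/4
  ⇒ ω_s¹/ω_c¹ = 13/4
Stage 2: N_ring = 21 + 2·13 = 47
Stage 2: 21(ω_s−ω_c) = −47(ω_r−ω_c),  ω_r=0, ω_c=1
Stage 2: ω_s = 1 − (47/21)(0−1) = 68/21
  ⇒ ω_s²/ω_c² = 68/21
Coupling ω_c² = ω_s¹ ⇒ overall = 13/4 × 68/21 = 221/21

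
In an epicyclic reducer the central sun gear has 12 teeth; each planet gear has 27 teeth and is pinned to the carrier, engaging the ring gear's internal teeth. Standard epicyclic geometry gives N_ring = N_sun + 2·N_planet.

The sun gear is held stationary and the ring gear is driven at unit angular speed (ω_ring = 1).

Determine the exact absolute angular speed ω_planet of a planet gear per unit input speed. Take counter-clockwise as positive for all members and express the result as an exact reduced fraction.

11/9

N_ring = 12 + 2·27 = 66
12(ω_s−ω_c) = −66(ω_r−ω_c),  ω_s=0, ω_r=1
12(0−ω_c) = −66(1−ω_c)  ⇒  78ω_c = 66  ⇒  ω_c = 11/13
sun–planet: 12·(0−11/13) = −27·(ω_p−ω_c)  ⇒  ω_p−ω_c = −(12/27)·(-11/13) = 44/117
ω_p = 11/13 + 44/117 = 11/9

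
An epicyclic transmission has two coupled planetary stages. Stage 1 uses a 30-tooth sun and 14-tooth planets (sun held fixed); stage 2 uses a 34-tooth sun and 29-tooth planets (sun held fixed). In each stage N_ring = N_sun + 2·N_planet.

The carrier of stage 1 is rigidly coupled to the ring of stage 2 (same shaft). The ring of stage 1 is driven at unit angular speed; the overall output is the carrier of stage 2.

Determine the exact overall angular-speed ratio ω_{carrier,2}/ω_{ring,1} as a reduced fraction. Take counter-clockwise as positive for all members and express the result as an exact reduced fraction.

667/1386

Stage 1: N_ring = 30 + 2·14 = 58
Stage 1: 30(ω_s−ω_c) = −58(ω_r−ω_c),  ω_s=0, ω_r=1
Stage 1: 30(0−ω_c) = −58(1−ω_c)  ⇒  88ω_c = 58  ⇒  ω_c = 29/44
  ⇒ ω_c¹/ω_r¹ = 29/44
Stage 2: N_ring = 34 + 2·29 = 92
Stage 2: 34(ω_s−ω_c) = −92(ω_r−ω_c),  ω_s=0, ω_r=1
Stage 2: 34(0−ω_c) = −92(1−ω_c)  ⇒  126ω_c = 92  ⇒  ω_c = 46/63
  ⇒ ω_c²/ω_r² = 46/63
Coupling ω_r² = ω_c¹ ⇒ overall = 29/44 × 46/63 = 667/1386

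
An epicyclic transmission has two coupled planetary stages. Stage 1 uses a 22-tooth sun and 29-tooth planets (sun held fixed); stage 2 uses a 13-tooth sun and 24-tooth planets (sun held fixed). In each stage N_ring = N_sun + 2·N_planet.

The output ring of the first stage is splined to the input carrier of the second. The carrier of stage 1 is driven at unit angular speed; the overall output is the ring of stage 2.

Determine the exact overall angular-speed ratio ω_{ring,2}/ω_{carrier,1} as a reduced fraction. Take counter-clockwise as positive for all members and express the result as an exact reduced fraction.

1887/1220

Stage 1: N_ring = 22 + 2·29 = 80
Stage 1: 22(ω_s−ω_c) = −80(ω_r−ω_c),  ω_s=0, ω_c=1
Stage 1: ω_r = 1 − (22/80)(0−1) = 51/40
  ⇒ ω_r¹/ω_c¹ = 51/40
Stage 2: N_ring = 13 + 2·24 = 61
Stage 2: 13(ω_s−ω_c) = −61(ω_r−ω_c),  ω_s=0, ω_c=1
Stage 2: ω_r = 1 − (13/61)(0−1) = 74/61
  ⇒ ω_r²/ω_c² = 74/61
Coupling ω_c² = ω_r¹ ⇒ overall = 51/40 × 74/61 = 1887/1220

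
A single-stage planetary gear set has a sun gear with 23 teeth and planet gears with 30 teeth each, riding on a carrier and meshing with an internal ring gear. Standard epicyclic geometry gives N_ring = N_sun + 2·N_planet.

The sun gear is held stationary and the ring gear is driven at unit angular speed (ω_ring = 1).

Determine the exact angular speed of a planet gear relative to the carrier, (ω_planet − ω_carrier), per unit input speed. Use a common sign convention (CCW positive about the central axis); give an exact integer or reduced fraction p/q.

N_ring = 23 + 2·30 = 83
23(ω_s−ω_c) = −83(ω_r−ω_c),  ω_s=0, ω_r=1
23(0−ω_c) = −83(1−ω_c)  ⇒  106ω_c = 83  ⇒  ω_c = 83/106
sun–planet: 23·(0−83/106) = −30·(ω_p−ω_c)  ⇒  ω_p−ω_c = −(23/30)·(-83/106) = 1909/3180

1909/3180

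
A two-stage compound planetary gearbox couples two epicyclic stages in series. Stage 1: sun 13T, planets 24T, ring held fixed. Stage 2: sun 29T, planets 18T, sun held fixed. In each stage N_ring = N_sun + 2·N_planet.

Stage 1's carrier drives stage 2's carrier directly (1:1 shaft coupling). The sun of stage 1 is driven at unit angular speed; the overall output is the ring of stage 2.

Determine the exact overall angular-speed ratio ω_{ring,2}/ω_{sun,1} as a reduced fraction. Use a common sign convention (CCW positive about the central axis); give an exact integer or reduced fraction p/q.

47/185

Stage 1: N_ring = 13 + 2·24 = 61
Stage 1: 13(ω_s−ω_c) = −61(ω_r−ω_c),  ω_r=0, ω_s=1
Stage 1: 13(1−ω_c) = −61(0−ω_c)  ⇒  74ω_c = 13  ⇒  ω_c = 13/74
  ⇒ ω_c¹/ω_s¹ = 13/74
Stage 2: N_ring = 29 + 2·18 = 65
Stage 2: 29(ω_s−ω_c) = −65(ω_r−ω_c),  ω_s=0, ω_c=1
Stage 2: ω_r = 1 − (29/65)(0−1) = 94/65
  ⇒ ω_r²/ω_c² = 94/65
Coupling ω_c² = ω_c¹ ⇒ overall = 13/74 × 94/65 = 47/185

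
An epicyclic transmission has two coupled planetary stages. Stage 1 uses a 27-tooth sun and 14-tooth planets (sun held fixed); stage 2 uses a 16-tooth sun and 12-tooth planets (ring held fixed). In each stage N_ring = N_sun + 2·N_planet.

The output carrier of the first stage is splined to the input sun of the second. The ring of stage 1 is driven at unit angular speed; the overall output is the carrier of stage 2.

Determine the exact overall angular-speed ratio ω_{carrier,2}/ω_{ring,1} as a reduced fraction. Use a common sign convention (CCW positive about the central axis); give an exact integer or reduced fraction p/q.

55/287

Stage 1: N_ring = 27 + 2·14 = 55
Stage 1: 27(ω_s−ω_c) = −55(ω_r−ω_c),  ω_s=0, ω_r=1
Stage 1: 27(0−ω_c) = −55(1−ω_c)  ⇒  82ω_c = 55  ⇒  ω_c = 55/82
  ⇒ ω_c¹/ω_r¹ = 55/82
Stage 2: N_ring = 16 + 2·12 = 40
Stage 2: 16(ω_s−ω_c) = −40(ω_r−ω_c),  ω_r=0, ω_s=1
Stage 2: 16(1−ω_c) = −40(0−ω_c)  ⇒  56ω_c = 16  ⇒  ω_c = 2/7
  ⇒ ω_c²/ω_s² = 2/7
Coupling ω_s² = ω_c¹ ⇒ overall = 55/82 × 2/7 = 55/287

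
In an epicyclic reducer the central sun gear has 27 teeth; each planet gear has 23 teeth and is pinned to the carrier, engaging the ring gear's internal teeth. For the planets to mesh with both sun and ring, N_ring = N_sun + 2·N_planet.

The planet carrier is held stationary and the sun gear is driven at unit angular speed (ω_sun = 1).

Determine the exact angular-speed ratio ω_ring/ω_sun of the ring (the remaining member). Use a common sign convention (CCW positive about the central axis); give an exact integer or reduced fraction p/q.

-27/73

N_ring = 27 + 2·23 = 73
27(ω_s−ω_c) = −73(ω_r−ω_c),  ω_c=0, ω_s=1
ω_r = 0 − (27/73)(1−0) = -27/73
ω_r/ω_s = -27/73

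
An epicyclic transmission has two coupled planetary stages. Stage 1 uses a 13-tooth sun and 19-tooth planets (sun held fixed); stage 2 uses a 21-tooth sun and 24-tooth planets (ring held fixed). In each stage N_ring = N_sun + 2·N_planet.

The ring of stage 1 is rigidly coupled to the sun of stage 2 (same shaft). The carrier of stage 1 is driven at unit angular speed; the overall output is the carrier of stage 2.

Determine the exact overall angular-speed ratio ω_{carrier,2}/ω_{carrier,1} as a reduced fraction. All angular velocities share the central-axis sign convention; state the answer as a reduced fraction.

224/765

Stage 1: N_ring = 13 + 2·19 = 51
Stage 1: 13(ω_s−ω_c) = −51(ω_r−ω_c),  ω_s=0, ω_c=1
Stage 1: ω_r = 1 − (13/51)(0−1) = 64/51
  ⇒ ω_r¹/ω_c¹ = 64/51
Stage 2: N_ring = 21 + 2·24 = 69
Stage 2: 21(ω_s−ω_c) = −69(ω_r−ω_c),  ω_r=0, ω_s=1
Stage 2: 21(1−ω_c) = −69(0−ω_c)  ⇒  90ω_c = 21  ⇒  ω_c = 7/30
  ⇒ ω_c²/ω_s² = 7/30
Coupling ω_s² = ω_r¹ ⇒ overall = 64/51 × 7/30 = 224/765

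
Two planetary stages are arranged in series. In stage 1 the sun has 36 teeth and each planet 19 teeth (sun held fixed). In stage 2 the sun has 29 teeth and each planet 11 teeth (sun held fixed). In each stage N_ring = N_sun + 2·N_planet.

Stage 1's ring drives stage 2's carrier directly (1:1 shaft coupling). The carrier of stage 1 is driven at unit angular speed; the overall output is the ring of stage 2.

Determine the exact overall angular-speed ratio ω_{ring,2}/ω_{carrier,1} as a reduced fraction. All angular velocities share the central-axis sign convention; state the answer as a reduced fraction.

4400/1887

Stage 1: N_ring = 36 + 2·19 = 74
Stage 1: 36(ω_s−ω_c) = −74(ω_r−ω_c),  ω_s=0, ω_c=1
Stage 1: ω_r = 1 − (36/74)(0−1) = 55/37
  ⇒ ω_r¹/ω_c¹ = 55/37
Stage 2: N_ring = 29 + 2·11 = 51
Stage 2: 29(ω_s−ω_c) = −51(ω_r−ω_c),  ω_s=0, ω_c=1
Stage 2: ω_r = 1 − (29/51)(0−1) = 80/51
  ⇒ ω_r²/ω_c² = 80/51
Coupling ω_c² = ω_r¹ ⇒ overall = 55/37 × 80/51 = 4400/1887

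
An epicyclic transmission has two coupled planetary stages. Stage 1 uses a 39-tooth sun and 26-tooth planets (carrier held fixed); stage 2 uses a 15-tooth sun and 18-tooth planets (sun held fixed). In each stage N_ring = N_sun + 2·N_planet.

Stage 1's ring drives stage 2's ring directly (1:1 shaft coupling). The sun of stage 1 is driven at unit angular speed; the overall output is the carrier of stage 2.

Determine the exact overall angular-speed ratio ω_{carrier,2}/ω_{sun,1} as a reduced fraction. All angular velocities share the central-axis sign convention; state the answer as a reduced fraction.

Stage 1: N_ring = 39 + 2·26 = 91
Stage 1: 39(ω_s−ω_c) = −91(ω_r−ω_c),  ω_c=0, ω_s=1
Stage 1: ω_r = 0 − (39/91)(1−0) = -3/7
  ⇒ ω_r¹/ω_s¹ = -3/7
Stage 2: N_ring = 15 + 2·18 = 51
Stage 2: 15(ω_s−ω_c) = −51(ω_r−ω_c),  ω_s=0, ω_r=1
Stage 2: 15(0−ω_c) = −51(1−ω_c)  ⇒  66ω_c = 51  ⇒  ω_c = 17/22
  ⇒ ω_c²/ω_r² = 17/22
Coupling ω_r² = ω_r¹ ⇒ overall = -3/7 × 17/22 = -51/154

-51/154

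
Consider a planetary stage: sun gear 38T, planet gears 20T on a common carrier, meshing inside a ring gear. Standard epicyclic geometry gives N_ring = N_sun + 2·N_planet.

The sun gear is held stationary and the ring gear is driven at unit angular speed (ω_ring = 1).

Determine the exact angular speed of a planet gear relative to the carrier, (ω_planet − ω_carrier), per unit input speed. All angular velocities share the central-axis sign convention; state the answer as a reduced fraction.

741/580

N_ring = 38 + 2·20 = 78
38(ω_s−ω_c) = −78(ω_r−ω_c),  ω_s=0, ω_r=1
38(0−ω_c) = −78(1−ω_c)  ⇒  116ω_c = 78  ⇒  ω_c = 39/58
sun–planet: 38·(0−39/58) = −20·(ω_p−ω_c)  ⇒  ω_p−ω_c = −(38/20)·(-39/58) = 741/580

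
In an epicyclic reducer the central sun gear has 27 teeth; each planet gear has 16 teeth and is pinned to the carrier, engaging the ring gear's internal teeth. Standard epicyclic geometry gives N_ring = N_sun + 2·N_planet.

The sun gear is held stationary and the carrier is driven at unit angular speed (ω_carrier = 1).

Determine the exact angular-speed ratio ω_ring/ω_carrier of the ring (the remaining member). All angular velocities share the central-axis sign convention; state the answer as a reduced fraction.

86/59

N_ring = 27 + 2·16 = 59
27(ω_s−ω_c) = −59(ω_r−ω_c),  ω_s=0, ω_c=1
ω_r = 1 − (27/59)(0−1) = 86/59
ω_r/ω_c = 86/59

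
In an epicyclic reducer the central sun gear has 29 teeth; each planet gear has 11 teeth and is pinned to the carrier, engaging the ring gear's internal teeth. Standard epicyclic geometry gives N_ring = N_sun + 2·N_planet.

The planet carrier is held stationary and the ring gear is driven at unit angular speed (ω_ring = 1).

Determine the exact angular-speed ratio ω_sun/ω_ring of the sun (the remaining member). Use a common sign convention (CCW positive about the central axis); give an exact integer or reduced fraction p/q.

-51/29

N_ring = 29 + 2·11 = 51
29(ω_s−ω_c) = −51(ω_r−ω_c),  ω_c=0, ω_r=1
ω_s = 0 − (51/29)(1−0) = -51/29
ω_s/ω_r = -51/29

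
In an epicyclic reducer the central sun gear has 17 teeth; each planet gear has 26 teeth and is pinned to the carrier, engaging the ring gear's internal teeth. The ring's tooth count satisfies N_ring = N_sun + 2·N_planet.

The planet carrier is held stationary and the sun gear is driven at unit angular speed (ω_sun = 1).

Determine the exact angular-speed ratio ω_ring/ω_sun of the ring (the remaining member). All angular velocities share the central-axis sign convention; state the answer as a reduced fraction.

-17/69

N_ring = 17 + 2·26 = 69
17(ω_s−ω_c) = −69(ω_r−ω_c),  ω_c=0, ω_s=1
ω_r = 0 − (17/69)(1−0) = -17/69
ω_r/ω_s = -17/69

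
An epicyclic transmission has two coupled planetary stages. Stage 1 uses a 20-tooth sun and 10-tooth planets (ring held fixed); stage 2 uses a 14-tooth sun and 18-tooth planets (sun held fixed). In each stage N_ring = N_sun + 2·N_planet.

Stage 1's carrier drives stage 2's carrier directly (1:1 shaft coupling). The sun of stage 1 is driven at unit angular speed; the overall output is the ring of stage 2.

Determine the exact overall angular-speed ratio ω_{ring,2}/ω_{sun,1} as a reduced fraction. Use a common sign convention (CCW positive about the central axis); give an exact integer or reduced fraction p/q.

32/75

Stage 1: N_ring = 20 + 2·10 = 40
Stage 1: 20(ω_s−ω_c) = −40(ω_r−ω_c),  ω_r=0, ω_s=1
Stage 1: 20(1−ω_c) = −40(0−ω_c)  ⇒  60ω_c = 20  ⇒  ω_c = 1/3
  ⇒ ω_c¹/ω_s¹ = 1/3
Stage 2: N_ring = 14 + 2·18 = 50
Stage 2: 14(ω_s−ω_c) = −50(ω_r−ω_c),  ω_s=0, ω_c=1
Stage 2: ω_r = 1 − (14/50)(0−1) = 32/25
  ⇒ ω_r²/ω_c² = 32/25
Coupling ω_c² = ω_c¹ ⇒ overall = 1/3 × 32/25 = 32/75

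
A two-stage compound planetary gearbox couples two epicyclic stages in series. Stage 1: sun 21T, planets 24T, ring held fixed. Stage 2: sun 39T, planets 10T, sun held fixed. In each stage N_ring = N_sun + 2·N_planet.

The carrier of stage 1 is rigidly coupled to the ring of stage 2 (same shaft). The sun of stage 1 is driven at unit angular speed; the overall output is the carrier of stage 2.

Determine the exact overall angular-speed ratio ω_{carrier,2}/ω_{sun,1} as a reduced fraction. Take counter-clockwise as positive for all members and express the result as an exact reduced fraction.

Stage 1: N_ring = 21 + 2·24 = 69
Stage 1: 21(ω_s−ω_c) = −69(ω_r−ω_c),  ω_r=0, ω_s=1
Stage 1: 21(1−ω_c) = −69(0−ω_c)  ⇒  90ω_c = 21  ⇒  ω_c = 7/30
  ⇒ ω_c¹/ω_s¹ = 7/30
Stage 2: N_ring = 39 + 2·10 = 59
Stage 2: 39(ω_s−ω_c) = −59(ω_r−ω_c),  ω_s=0, ω_r=1
Stage 2: 39(0−ω_c) = −59(1−ω_c)  ⇒  98ω_c = 59  ⇒  ω_c = 59/98
  ⇒ ω_c²/ω_r² = 59/98
Coupling ω_r² = ω_c¹ ⇒ overall = 7/30 × 59/98 = 59/420

59/420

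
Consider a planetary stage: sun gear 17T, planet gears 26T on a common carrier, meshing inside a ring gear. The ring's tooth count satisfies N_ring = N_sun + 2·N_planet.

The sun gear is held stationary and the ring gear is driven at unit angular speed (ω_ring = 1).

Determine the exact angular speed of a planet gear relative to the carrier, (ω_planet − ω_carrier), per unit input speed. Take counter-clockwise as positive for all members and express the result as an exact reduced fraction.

1173/2236

N_ring = 17 + 2·26 = 69
17(ω_s−ω_c) = −69(ω_r−ω_c),  ω_s=0, ω_r=1
17(0−ω_c) = −69(1−ω_c)  ⇒  86ω_c = 69  ⇒  ω_c = 69/86
sun–planet: 17·(0−69/86) = −26·(ω_p−ω_c)  ⇒  ω_p−ω_c = −(17/26)·(-69/86) = 1173/2236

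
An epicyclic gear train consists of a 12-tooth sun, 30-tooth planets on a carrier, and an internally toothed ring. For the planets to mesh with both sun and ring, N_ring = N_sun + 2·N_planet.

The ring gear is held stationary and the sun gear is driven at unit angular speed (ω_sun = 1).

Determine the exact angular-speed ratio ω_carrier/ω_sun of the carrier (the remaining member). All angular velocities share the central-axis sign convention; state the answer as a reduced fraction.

N_ring = 12 + 2·30 = 72
12(ω_s−ω_c) = −72(ω_r−ω_c),  ω_r=0, ω_s=1
12(1−ω_c) = −72(0−ω_c)  ⇒  84ω_c = 12  ⇒  ω_c = 1/7
ω_c/ω_s = 1/7

1/7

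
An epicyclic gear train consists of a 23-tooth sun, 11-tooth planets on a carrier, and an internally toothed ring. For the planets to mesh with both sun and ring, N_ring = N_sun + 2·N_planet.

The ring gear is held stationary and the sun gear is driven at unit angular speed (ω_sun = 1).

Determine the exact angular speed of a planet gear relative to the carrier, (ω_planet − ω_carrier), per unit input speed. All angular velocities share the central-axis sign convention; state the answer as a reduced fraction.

N_ring = 23 + 2·11 = 45
23(ω_s−ω_c) = −45(ω_r−ω_c),  ω_r=0, ω_s=1
23(1−ω_c) = −45(0−ω_c)  ⇒  68ω_c = 23  ⇒  ω_c = 23/68
sun–planet: 23·(1−23/68) = −11·(ω_p−ω_c)  ⇒  ω_p−ω_c = −(23/11)·(45/68) = -1035/748

-1035/748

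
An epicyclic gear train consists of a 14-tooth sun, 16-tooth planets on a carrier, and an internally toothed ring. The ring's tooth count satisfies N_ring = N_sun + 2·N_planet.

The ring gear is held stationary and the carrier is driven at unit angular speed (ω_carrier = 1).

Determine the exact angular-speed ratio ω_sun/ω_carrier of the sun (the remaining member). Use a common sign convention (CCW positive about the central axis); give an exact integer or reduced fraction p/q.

N_ring = 14 + 2·16 = 46
14(ω_s−ω_c) = −46(ω_r−ω_c),  ω_r=0, ω_c=1
ω_s = 1 − (46/14)(0−1) = 30/7
ω_s/ω_c = 30/7

30/7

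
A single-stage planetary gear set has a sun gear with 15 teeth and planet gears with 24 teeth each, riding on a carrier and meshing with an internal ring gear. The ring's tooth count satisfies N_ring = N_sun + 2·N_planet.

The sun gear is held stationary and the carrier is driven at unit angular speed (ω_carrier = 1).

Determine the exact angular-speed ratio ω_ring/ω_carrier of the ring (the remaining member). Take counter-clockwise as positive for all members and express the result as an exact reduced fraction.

26/21

N_ring = 15 + 2·24 = 63
15(ω_s−ω_c) = −63(ω_r−ω_c),  ω_s=0, ω_c=1
ω_r = 1 − (15/63)(0−1) = 26/21
ω_r/ω_c = 26/21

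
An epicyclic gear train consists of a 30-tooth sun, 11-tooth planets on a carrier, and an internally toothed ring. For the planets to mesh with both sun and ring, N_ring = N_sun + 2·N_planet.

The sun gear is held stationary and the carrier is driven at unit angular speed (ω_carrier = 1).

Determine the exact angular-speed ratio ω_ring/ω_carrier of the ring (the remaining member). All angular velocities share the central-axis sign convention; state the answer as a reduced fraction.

N_ring = 30 + 2·11 = 52
30(ω_s−ω_c) = −52(ω_r−ω_c),  ω_s=0, ω_c=1
ω_r = 1 − (30/52)(0−1) = 41/26
ω_r/ω_c = 41/26

41/26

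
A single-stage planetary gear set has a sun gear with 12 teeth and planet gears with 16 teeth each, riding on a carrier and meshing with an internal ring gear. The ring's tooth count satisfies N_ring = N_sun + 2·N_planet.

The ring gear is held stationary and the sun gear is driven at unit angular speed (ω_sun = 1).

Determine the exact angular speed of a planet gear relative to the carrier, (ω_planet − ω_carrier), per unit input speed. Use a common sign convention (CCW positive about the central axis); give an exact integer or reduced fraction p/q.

-33/56

N_ring = 12 + 2·16 = 44
12(ω_s−ω_c) = −44(ω_r−ω_c),  ω_r=0, ω_s=1
12(1−ω_c) = −44(0−ω_c)  ⇒  56ω_c = 12  ⇒  ω_c = 3/14
sun–planet: 12·(1−3/14) = −16·(ω_p−ω_c)  ⇒  ω_p−ω_c = −(12/16)·(11/14) = -33/56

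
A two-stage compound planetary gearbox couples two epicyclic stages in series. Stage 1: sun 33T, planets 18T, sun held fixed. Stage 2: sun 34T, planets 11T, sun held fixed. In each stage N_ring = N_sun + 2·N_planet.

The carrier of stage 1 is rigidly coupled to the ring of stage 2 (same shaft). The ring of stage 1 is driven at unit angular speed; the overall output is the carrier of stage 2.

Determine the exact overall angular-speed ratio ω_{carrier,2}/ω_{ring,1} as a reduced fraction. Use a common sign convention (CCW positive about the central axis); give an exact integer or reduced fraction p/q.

Stage 1: N_ring = 33 + 2·18 = 69
Stage 1: 33(ω_s−ω_c) = −69(ω_r−ω_c),  ω_s=0, ω_r=1
Stage 1: 33(0−ω_c) = −69(1−ω_c)  ⇒  102ω_c = 69  ⇒  ω_c = 23/34
  ⇒ ω_c¹/ω_r¹ = 23/34
Stage 2: N_ring = 34 + 2·11 = 56
Stage 2: 34(ω_s−ω_c) = −56(ω_r−ω_c),  ω_s=0, ω_r=1
Stage 2: 34(0−ω_c) = −56(1−ω_c)  ⇒  90ω_c = 56  ⇒  ω_c = 28/45
  ⇒ ω_c²/ω_r² = 28/45
Coupling ω_r² = ω_c¹ ⇒ overall = 23/34 × 28/45 = 322/765

322/765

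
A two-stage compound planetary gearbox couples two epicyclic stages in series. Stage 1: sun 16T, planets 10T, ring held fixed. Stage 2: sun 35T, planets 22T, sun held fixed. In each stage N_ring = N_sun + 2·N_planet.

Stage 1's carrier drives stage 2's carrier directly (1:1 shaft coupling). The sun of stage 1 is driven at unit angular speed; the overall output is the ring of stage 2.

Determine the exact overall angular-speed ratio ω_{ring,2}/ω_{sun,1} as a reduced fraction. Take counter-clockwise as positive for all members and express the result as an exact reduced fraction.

456/1027

Stage 1: N_ring = 16 + 2·10 = 36
Stage 1: 16(ω_s−ω_c) = −36(ω_r−ω_c),  ω_r=0, ω_s=1
Stage 1: 16(1−ω_c) = −36(0−ω_c)  ⇒  52ω_c = 16  ⇒  ω_c = 4/13
  ⇒ ω_c¹/ω_s¹ = 4/13
Stage 2: N_ring = 35 + 2·22 = 79
Stage 2: 35(ω_s−ω_c) = −79(ω_r−ω_c),  ω_s=0, ω_c=1
Stage 2: ω_r = 1 − (35/79)(0−1) = 114/79
  ⇒ ω_r²/ω_c² = 114/79
Coupling ω_c² = ω_c¹ ⇒ overall = 4/13 × 114/79 = 456/1027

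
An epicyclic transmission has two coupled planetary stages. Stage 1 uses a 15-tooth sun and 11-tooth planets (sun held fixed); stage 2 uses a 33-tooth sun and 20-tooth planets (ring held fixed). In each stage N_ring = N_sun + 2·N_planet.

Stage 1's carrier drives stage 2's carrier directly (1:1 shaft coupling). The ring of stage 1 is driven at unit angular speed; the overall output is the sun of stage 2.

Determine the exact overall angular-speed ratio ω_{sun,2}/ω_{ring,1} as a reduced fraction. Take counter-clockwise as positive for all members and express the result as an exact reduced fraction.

Stage 1: N_ring = 15 + 2·11 = 37
Stage 1: 15(ω_s−ω_c) = −37(ω_r−ω_c),  ω_s=0, ω_r=1
Stage 1: 15(0−ω_c) = −37(1−ω_c)  ⇒  52ω_c = 37  ⇒  ω_c = 37/52
  ⇒ ω_c¹/ω_r¹ = 37/52
Stage 2: N_ring = 33 + 2·20 = 73
Stage 2: 33(ω_s−ω_c) = −73(ω_r−ω_c),  ω_r=0, ω_c=1
Stage 2: ω_s = 1 − (73/33)(0−1) = 106/33
  ⇒ ω_s²/ω_c² = 106/33
Coupling ω_c² = ω_c¹ ⇒ overall = 37/52 × 106/33 = 1961/858

1961/858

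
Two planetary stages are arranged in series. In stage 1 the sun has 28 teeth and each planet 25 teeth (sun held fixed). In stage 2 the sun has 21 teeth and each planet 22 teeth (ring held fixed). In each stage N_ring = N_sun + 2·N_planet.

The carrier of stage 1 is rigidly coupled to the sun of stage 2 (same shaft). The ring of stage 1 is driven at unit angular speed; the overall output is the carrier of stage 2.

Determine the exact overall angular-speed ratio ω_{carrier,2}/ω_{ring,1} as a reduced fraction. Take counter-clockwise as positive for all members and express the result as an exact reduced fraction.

Stage 1: N_ring = 28 + 2·25 = 78
Stage 1: 28(ω_s−ω_c) = −78(ω_r−ω_c),  ω_s=0, ω_r=1
Stage 1: 28(0−ω_c) = −78(1−ω_c)  ⇒  106ω_c = 78  ⇒  ω_c = 39/53
  ⇒ ω_c¹/ω_r¹ = 39/53
Stage 2: N_ring = 21 + 2·22 = 65
Stage 2: 21(ω_s−ω_c) = −65(ω_r−ω_c),  ω_r=0, ω_s=1
Stage 2: 21(1−ω_c) = −65(0−ω_c)  ⇒  86ω_c = 21  ⇒  ω_c = 21/86
  ⇒ ω_c²/ω_s² = 21/86
Coupling ω_s² = ω_c¹ ⇒ overall = 39/53 × 21/86 = 819/4558

819/4558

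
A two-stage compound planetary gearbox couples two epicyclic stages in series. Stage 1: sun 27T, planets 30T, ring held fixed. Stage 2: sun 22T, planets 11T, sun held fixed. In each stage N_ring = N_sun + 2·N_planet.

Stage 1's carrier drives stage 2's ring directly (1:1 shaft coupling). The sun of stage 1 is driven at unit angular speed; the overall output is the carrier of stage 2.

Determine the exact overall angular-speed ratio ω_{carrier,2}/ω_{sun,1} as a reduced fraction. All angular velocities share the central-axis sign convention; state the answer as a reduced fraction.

Stage 1: N_ring = 27 + 2·30 = 87
Stage 1: 27(ω_s−ω_c) = −87(ω_r−ω_c),  ω_r=0, ω_s=1
Stage 1: 27(1−ω_c) = −87(0−ω_c)  ⇒  114ω_c = 27  ⇒  ω_c = 9/38
  ⇒ ω_c¹/ω_s¹ = 9/38
Stage 2: N_ring = 22 + 2·11 = 44
Stage 2: 22(ω_s−ω_c) = −44(ω_r−ω_c),  ω_s=0, ω_r=1
Stage 2: 22(0−ω_c) = −44(1−ω_c)  ⇒  66ω_c = 44  ⇒  ω_c = 2/3
  ⇒ ω_c²/ω_r² = 2/3
Coupling ω_r² = ω_c¹ ⇒ overall = 9/38 × 2/3 = 3/19

3/19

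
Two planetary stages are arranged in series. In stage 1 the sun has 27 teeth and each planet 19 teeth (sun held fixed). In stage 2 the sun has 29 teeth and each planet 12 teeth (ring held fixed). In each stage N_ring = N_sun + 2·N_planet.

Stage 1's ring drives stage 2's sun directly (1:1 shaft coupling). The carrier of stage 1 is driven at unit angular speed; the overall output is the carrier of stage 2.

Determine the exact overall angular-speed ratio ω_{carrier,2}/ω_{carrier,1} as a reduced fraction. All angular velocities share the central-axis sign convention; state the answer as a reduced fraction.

1334/2665

Stage 1: N_ring = 27 + 2·19 = 65
Stage 1: 27(ω_s−ω_c) = −65(ω_r−ω_c),  ω_s=0, ω_c=1
Stage 1: ω_r = 1 − (27/65)(0−1) = 92/65
  ⇒ ω_r¹/ω_c¹ = 92/65
Stage 2: N_ring = 29 + 2·12 = 53
Stage 2: 29(ω_s−ω_c) = −53(ω_r−ω_c),  ω_r=0, ω_s=1
Stage 2: 29(1−ω_c) = −53(0−ω_c)  ⇒  82ω_c = 29  ⇒  ω_c = 29/82
  ⇒ ω_c²/ω_s² = 29/82
Coupling ω_s² = ω_r¹ ⇒ overall = 92/65 × 29/82 = 1334/2665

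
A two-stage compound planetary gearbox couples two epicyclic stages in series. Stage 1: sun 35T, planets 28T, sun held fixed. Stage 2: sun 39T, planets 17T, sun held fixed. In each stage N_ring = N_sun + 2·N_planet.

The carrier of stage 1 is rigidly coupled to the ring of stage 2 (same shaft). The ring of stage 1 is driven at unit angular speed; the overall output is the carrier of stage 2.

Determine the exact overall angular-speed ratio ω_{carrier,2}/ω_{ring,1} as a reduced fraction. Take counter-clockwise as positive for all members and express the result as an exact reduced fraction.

Stage 1: N_ring = 35 + 2·28 = 91
Stage 1: 35(ω_s−ω_c) = −91(ω_r−ω_c),  ω_s=0, ω_r=1
Stage 1: 35(0−ω_c) = −91(1−ω_c)  ⇒  126ω_c = 91  ⇒  ω_c = 13/18
  ⇒ ω_c¹/ω_r¹ = 13/18
Stage 2: N_ring = 39 + 2·17 = 73
Stage 2: 39(ω_s−ω_c) = −73(ω_r−ω_c),  ω_s=0, ω_r=1
Stage 2: 39(0−ω_c) = −73(1−ω_c)  ⇒  112ω_c = 73  ⇒  ω_c = 73/112
  ⇒ ω_c²/ω_r² = 73/112
Coupling ω_r² = ω_c¹ ⇒ overall = 13/18 × 73/112 = 949/2016

949/2016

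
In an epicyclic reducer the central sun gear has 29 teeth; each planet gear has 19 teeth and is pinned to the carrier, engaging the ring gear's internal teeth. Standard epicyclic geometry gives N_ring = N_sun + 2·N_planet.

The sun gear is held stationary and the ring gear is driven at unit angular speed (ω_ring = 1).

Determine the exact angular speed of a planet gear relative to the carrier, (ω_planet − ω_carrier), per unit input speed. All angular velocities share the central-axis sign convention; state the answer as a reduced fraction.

N_ring = 29 + 2·19 = 67
29(ω_s−ω_c) = −67(ω_r−ω_c),  ω_s=0, ω_r=1
29(0−ω_c) = −67(1−ω_c)  ⇒  96ω_c = 67  ⇒  ω_c = 67/96
sun–planet: 29·(0−67/96) = −19·(ω_p−ω_c)  ⇒  ω_p−ω_c = −(29/19)·(-67/96) = 1943/1824

1943/1824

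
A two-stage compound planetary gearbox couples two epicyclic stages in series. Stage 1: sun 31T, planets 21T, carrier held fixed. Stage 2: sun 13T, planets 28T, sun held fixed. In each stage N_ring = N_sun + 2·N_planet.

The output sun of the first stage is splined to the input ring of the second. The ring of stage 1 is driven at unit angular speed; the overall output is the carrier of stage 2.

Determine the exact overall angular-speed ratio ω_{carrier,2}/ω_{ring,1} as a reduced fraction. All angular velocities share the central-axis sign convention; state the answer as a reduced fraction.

Stage 1: N_ring = 31 + 2·21 = 73
Stage 1: 31(ω_s−ω_c) = −73(ω_r−ω_c),  ω_c=0, ω_r=1
Stage 1: ω_s = 0 − (73/31)(1−0) = -73/31
  ⇒ ω_s¹/ω_r¹ = -73/31
Stage 2: N_ring = 13 + 2·28 = 69
Stage 2: 13(ω_s−ω_c) = −69(ω_r−ω_c),  ω_s=0, ω_r=1
Stage 2: 13(0−ω_c) = −69(1−ω_c)  ⇒  82ω_c = 69  ⇒  ω_c = 69/82
  ⇒ ω_c²/ω_r² = 69/82
Coupling ω_r² = ω_s¹ ⇒ overall = -73/31 × 69/82 = -5037/2542

-5037/2542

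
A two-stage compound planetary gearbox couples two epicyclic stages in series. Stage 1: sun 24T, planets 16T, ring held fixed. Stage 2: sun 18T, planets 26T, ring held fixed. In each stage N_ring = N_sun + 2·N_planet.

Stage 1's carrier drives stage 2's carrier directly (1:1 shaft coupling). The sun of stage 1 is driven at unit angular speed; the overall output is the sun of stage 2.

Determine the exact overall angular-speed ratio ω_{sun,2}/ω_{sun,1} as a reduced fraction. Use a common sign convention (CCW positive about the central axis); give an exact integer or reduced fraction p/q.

Stage 1: N_ring = 24 + 2·16 = 56
Stage 1: 24(ω_s−ω_c) = −56(ω_r−ω_c),  ω_r=0, ω_s=1
Stage 1: 24(1−ω_c) = −56(0−ω_c)  ⇒  80ω_c = 24  ⇒  ω_c = 3/10
  ⇒ ω_c¹/ω_s¹ = 3/10
Stage 2: N_ring = 18 + 2·26 = 70
Stage 2: 18(ω_s−ω_c) = −70(ω_r−ω_c),  ω_r=0, ω_c=1
Stage 2: ω_s = 1 − (70/18)(0−1) = 44/9
  ⇒ ω_s²/ω_c² = 44/9
Coupling ω_c² = ω_c¹ ⇒ overall = 3/10 × 44/9 = 22/15

22/15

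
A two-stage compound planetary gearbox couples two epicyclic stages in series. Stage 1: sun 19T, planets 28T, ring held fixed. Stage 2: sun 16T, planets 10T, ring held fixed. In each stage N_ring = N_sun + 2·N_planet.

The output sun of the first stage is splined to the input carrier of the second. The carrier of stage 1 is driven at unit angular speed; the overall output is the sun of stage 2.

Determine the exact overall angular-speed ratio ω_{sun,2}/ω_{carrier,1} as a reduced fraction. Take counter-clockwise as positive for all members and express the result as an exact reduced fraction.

Stage 1: N_ring = 19 + 2·28 = 75
Stage 1: 19(ω_s−ω_c) = −75(ω_r−ω_c),  ω_r=0, ω_c=1
Stage 1: ω_s = 1 − (75/19)(0−1) = 94/19
  ⇒ ω_s¹/ω_c¹ = 94/19
Stage 2: N_ring = 16 + 2·10 = 36
Stage 2: 16(ω_s−ω_c) = −36(ω_r−ω_c),  ω_r=0, ω_c=1
Stage 2: ω_s = 1 − (36/16)(0−1) = 13/4
  ⇒ ω_s²/ω_c² = 13/4
Coupling ω_c² = ω_s¹ ⇒ overall = 94/19 × 13/4 = 611/38

611/38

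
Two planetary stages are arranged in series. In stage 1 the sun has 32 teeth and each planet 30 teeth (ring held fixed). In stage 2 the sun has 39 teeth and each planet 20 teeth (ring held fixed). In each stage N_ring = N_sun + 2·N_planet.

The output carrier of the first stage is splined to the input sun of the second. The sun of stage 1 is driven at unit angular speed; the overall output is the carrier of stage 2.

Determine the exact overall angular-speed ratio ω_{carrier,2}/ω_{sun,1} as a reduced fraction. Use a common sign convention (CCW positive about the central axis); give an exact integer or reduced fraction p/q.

Stage 1: N_ring = 32 + 2·30 = 92
Stage 1: 32(ω_s−ω_c) = −92(ω_r−ω_c),  ω_r=0, ω_s=1
Stage 1: 32(1−ω_c) = −92(0−ω_c)  ⇒  124ω_c = 32  ⇒  ω_c = 8/31
  ⇒ ω_c¹/ω_s¹ = 8/31
Stage 2: N_ring = 39 + 2·20 = 79
Stage 2: 39(ω_s−ω_c) = −79(ω_r−ω_c),  ω_r=0, ω_s=1
Stage 2: 39(1−ω_c) = −79(0−ω_c)  ⇒  118ω_c = 39  ⇒  ω_c = 39/118
  ⇒ ω_c²/ω_s² = 39/118
Coupling ω_s² = ω_c¹ ⇒ overall = 8/31 × 39/118 = 156/1829

156/1829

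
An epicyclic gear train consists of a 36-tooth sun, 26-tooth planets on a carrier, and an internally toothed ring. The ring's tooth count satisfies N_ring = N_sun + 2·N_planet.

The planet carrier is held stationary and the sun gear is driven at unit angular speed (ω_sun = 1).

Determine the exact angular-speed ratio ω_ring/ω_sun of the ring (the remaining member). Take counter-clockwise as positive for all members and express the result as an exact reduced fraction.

N_ring = 36 + 2·26 = 88
36(ω_s−ω_c) = −88(ω_r−ω_c),  ω_c=0, ω_s=1
ω_r = 0 − (36/88)(1−0) = -9/22
ω_r/ω_s = -9/22

-9/22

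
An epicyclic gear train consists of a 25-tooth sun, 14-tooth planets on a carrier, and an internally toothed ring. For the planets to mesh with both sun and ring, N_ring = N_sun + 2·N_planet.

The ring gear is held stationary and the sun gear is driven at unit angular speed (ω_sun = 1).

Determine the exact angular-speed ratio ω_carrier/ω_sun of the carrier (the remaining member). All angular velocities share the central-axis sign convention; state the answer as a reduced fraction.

N_ring = 25 + 2·14 = 53
25(ω_s−ω_c) = −53(ω_r−ω_c),  ω_r=0, ω_s=1
25(1−ω_c) = −53(0−ω_c)  ⇒  78ω_c = 25  ⇒  ω_c = 25/78
ω_c/ω_s = 25/78

25/78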